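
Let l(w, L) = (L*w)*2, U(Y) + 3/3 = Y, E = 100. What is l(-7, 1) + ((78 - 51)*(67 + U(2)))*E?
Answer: 183586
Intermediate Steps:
U(Y) = -1 + Y
l(w, L) = 2*L*w
l(-7, 1) + ((78 - 51)*(67 + U(2)))*E = 2*1*(-7) + ((78 - 51)*(67 + (-1 + 2)))*100 = -14 + (27*(67 + 1))*100 = -14 + (27*68)*100 = -14 + 1836*100 = -14 + 183600 = 183586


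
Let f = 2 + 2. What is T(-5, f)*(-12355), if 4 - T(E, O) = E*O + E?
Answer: -358295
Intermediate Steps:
f = 4
T(E, O) = 4 - E - E*O (T(E, O) = 4 - (E*O + E) = 4 - (E + E*O) = 4 + (-E - E*O) = 4 - E - E*O)
T(-5, f)*(-12355) = (4 - 1*(-5) - 1*(-5)*4)*(-12355) = (4 + 5 + 20)*(-12355) = 29*(-12355) = -358295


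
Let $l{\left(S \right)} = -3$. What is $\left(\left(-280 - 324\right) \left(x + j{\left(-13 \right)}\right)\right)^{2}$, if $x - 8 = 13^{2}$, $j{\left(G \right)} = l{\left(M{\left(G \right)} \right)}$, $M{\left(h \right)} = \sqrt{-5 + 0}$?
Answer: $11045169216$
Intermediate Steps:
$M{\left(h \right)} = i \sqrt{5}$ ($M{\left(h \right)} = \sqrt{-5} = i \sqrt{5}$)
$j{\left(G \right)} = -3$
$x = 177$ ($x = 8 + 13^{2} = 8 + 169 = 177$)
$\left(\left(-280 - 324\right) \left(x + j{\left(-13 \right)}\right)\right)^{2} = \left(\left(-280 - 324\right) \left(177 - 3\right)\right)^{2} = \left(\left(-604\right) 174\right)^{2} = \left(-105096\right)^{2} = 11045169216$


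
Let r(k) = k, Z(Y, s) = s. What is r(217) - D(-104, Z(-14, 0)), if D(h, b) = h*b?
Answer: 217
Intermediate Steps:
D(h, b) = b*h
r(217) - D(-104, Z(-14, 0)) = 217 - 0*(-104) = 217 - 1*0 = 217 + 0 = 217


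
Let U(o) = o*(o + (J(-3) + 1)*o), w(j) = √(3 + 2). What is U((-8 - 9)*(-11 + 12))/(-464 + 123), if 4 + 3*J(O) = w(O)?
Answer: -578/1023 - 289*√5/1023 ≈ -1.1967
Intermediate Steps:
w(j) = √5
J(O) = -4/3 + √5/3
U(o) = o*(o + o*(-⅓ + √5/3)) (U(o) = o*(o + ((-4/3 + √5/3) + 1)*o) = o*(o + (-⅓ + √5/3)*o) = o*(o + o*(-⅓ + √5/3)))
U((-8 - 9)*(-11 + 12))/(-464 + 123) = (((-8 - 9)*(-11 + 12))²*(2 + √5)/3)/(-464 + 123) = ((-17*1)²*(2 + √5)/3)/(-341) = ((⅓)*(-17)²*(2 + √5))*(-1/341) = ((⅓)*289*(2 + √5))*(-1/341) = (578/3 + 289*√5/3)*(-1/341) = -578/1023 - 289*√5/1023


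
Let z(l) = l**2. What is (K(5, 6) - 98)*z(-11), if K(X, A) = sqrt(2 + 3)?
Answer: -11858 + 121*sqrt(5) ≈ -11587.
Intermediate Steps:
K(X, A) = sqrt(5)
(K(5, 6) - 98)*z(-11) = (sqrt(5) - 98)*(-11)**2 = (-98 + sqrt(5))*121 = -11858 + 121*sqrt(5)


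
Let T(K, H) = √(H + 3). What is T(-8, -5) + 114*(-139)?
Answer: -15846 + I*√2 ≈ -15846.0 + 1.4142*I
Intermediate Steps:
T(K, H) = √(3 + H)
T(-8, -5) + 114*(-139) = √(3 - 5) + 114*(-139) = √(-2) - 15846 = I*√2 - 15846 = -15846 + I*√2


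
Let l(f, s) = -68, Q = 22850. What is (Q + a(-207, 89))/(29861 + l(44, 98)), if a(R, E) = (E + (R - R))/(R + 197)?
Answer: 76137/99310 ≈ 0.76666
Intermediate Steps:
a(R, E) = E/(197 + R) (a(R, E) = (E + 0)/(197 + R) = E/(197 + R))
(Q + a(-207, 89))/(29861 + l(44, 98)) = (22850 + 89/(197 - 207))/(29861 - 68) = (22850 + 89/(-10))/29793 = (22850 + 89*(-⅒))*(1/29793) = (22850 - 89/10)*(1/29793) = (228411/10)*(1/29793) = 76137/99310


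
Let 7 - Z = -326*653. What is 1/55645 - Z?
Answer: -11845985824/55645 ≈ -2.1289e+5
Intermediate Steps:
Z = 212885 (Z = 7 - (-326)*653 = 7 - 1*(-212878) = 7 + 212878 = 212885)
1/55645 - Z = 1/55645 - 1*212885 = 1/55645 - 212885 = -11845985824/55645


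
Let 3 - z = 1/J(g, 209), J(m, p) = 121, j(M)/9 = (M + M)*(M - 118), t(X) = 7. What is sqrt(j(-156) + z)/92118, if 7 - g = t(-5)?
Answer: sqrt(93096794)/1013298 ≈ 0.0095221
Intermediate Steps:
g = 0 (g = 7 - 1*7 = 7 - 7 = 0)
j(M) = 18*M*(-118 + M) (j(M) = 9*((M + M)*(M - 118)) = 9*((2*M)*(-118 + M)) = 9*(2*M*(-118 + M)) = 18*M*(-118 + M))
z = 362/121 (z = 3 - 1/121 = 362/121 ≈ 2.9917)
sqrt(j(-156) + z)/92118 = sqrt(18*(-156)*(-118 - 156) + 362/121)/92118 = sqrt(18*(-156)*(-274) + 362/121)*(1/92118) = sqrt(769392 + 362/121)*(1/92118) = sqrt(93096794/121)*(1/92118) = (sqrt(93096794)/11)*(1/92118) = sqrt(93096794)/1013298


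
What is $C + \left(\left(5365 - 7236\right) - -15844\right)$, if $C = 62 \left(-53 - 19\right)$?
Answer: $9509$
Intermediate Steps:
$C = -4464$ ($C = 62 \left(-72\right) = -4464$)
$C + \left(\left(5365 - 7236\right) - -15844\right) = -4464 + \left(\left(5365 - 7236\right) - -15844\right) = -4464 + \left(-1871 + 15844\right) = -4464 + 13973 = 9509$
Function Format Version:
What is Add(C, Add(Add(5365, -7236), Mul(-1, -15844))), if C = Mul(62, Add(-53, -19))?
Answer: 9509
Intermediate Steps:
C = -4464 (C = Mul(62, -72) = -4464)
Add(C, Add(Add(5365, -7236), Mul(-1, -15844))) = Add(-4464, Add(Add(5365, -7236), Mul(-1, -15844))) = Add(-4464, Add(-1871, 15844)) = Add(-4464, 13973) = 9509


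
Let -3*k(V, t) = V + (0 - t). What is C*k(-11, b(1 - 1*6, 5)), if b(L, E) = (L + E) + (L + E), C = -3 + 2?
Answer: -11/3 ≈ -3.6667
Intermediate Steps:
C = -1
b(L, E) = 2*E + 2*L (b(L, E) = (E + L) + (E + L) = 2*E + 2*L)
k(V, t) = -V/3 + t/3 (k(V, t) = -(V + (0 - t))/3 = -(V - t)/3 = -V/3 + t/3)
C*k(-11, b(1 - 1*6, 5)) = -(-⅓*(-11) + (2*5 + 2*(1 - 1*6))/3) = -(11/3 + (10 + 2*(1 - 6))/3) = -(11/3 + (10 + 2*(-5))/3) = -(11/3 + (10 - 10)/3) = -(11/3 + (⅓)*0) = -(11/3 + 0) = -1*11/3 = -11/3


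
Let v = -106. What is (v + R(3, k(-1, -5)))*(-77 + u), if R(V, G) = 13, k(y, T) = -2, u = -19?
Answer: 8928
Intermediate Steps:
(v + R(3, k(-1, -5)))*(-77 + u) = (-106 + 13)*(-77 - 19) = -93*(-96) = 8928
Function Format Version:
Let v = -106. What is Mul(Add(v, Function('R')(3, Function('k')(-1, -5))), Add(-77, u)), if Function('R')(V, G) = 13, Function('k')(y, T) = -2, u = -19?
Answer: 8928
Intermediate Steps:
Mul(Add(v, Function('R')(3, Function('k')(-1, -5))), Add(-77, u)) = Mul(Add(-106, 13), Add(-77, -19)) = Mul(-93, -96) = 8928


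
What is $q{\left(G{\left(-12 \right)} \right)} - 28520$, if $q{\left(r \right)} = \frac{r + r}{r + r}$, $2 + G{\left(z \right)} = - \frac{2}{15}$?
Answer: $-28519$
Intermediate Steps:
$G{\left(z \right)} = - \frac{32}{15}$ ($G{\left(z \right)} = -2 - \frac{2}{15} = - \frac{32}{15}$)
$q{\left(r \right)} = 1$ ($q{\left(r \right)} = \frac{2 r}{2 r} = 2 r \frac{1}{2 r} = 1$)
$q{\left(G{\left(-12 \right)} \right)} - 28520 = 1 - 28520 = -28519$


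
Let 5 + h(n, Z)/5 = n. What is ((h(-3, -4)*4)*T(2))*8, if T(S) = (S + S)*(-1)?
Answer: 5120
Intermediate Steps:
T(S) = -2*S (T(S) = (2*S)*(-1) = -2*S)
h(n, Z) = -25 + 5*n
((h(-3, -4)*4)*T(2))*8 = (((-25 + 5*(-3))*4)*(-2*2))*8 = (((-25 - 15)*4)*(-4))*8 = (-40*4*(-4))*8 = -160*(-4)*8 = 640*8 = 5120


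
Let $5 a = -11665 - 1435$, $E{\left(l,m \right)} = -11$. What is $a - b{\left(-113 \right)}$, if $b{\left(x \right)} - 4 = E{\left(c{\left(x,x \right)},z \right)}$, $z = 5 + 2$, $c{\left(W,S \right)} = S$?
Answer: $-2613$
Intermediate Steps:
$z = 7$
$b{\left(x \right)} = -7$ ($b{\left(x \right)} = 4 - 11 = -7$)
$a = -2620$ ($a = \frac{-11665 - 1435}{5} = \frac{1}{5} \left(-13100\right) = -2620$)
$a - b{\left(-113 \right)} = -2620 - -7 = -2620 + 7 = -2613$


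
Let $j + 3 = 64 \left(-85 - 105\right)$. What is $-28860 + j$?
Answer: $-41023$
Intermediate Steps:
$j = -12163$ ($j = -3 + 64 \left(-85 - 105\right) = -3 + 64 \left(-190\right) = -3 - 12160 = -12163$)
$-28860 + j = -28860 - 12163 = -41023$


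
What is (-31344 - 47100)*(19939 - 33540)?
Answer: 1066916844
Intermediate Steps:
(-31344 - 47100)*(19939 - 33540) = -78444*(-13601) = 1066916844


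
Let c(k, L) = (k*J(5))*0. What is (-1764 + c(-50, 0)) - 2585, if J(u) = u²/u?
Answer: -4349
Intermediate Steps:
J(u) = u
c(k, L) = 0 (c(k, L) = (k*5)*0 = (5*k)*0 = 0)
(-1764 + c(-50, 0)) - 2585 = (-1764 + 0) - 2585 = -1764 - 2585 = -4349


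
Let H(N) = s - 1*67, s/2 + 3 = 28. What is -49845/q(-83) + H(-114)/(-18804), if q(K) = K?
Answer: 937286791/1560732 ≈ 600.54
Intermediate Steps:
s = 50 (s = -6 + 2*28 = -6 + 56 = 50)
H(N) = -17 (H(N) = 50 - 1*67 = 50 - 67 = -17)
-49845/q(-83) + H(-114)/(-18804) = -49845/(-83) - 17/(-18804) = -49845*(-1/83) - 17*(-1/18804) = 49845/83 + 17/18804 = 937286791/1560732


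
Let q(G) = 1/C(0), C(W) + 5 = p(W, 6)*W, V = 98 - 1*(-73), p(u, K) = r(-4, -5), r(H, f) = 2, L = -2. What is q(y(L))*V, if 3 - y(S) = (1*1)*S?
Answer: -171/5 ≈ -34.200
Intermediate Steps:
p(u, K) = 2
V = 171 (V = 98 + 73 = 171)
C(W) = -5 + 2*W
y(S) = 3 - S (y(S) = 3 - 1*1*S = 3 - S)
q(G) = -⅕ (q(G) = 1/(-5 + 2*0) = 1/(-5 + 0) = 1/(-5) = -⅕)
q(y(L))*V = -⅕*171 = -171/5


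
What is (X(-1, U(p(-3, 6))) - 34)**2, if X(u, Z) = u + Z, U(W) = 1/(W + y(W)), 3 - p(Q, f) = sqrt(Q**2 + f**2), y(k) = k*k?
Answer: 24648361/20184 - 85127*sqrt(5)/60552 ≈ 1218.0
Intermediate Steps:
y(k) = k**2
p(Q, f) = 3 - sqrt(Q**2 + f**2)
U(W) = 1/(W + W**2)
X(u, Z) = Z + u
(X(-1, U(p(-3, 6))) - 34)**2 = ((1/((3 - sqrt((-3)**2 + 6**2))*(1 + (3 - sqrt((-3)**2 + 6**2)))) - 1) - 34)**2 = ((1/((3 - sqrt(9 + 36))*(1 + (3 - sqrt(9 + 36)))) - 1) - 34)**2 = ((1/((3 - sqrt(45))*(1 + (3 - sqrt(45)))) - 1) - 34)**2 = ((1/((3 - 3*sqrt(5))*(1 + (3 - 3*sqrt(5)))) - 1) - 34)**2 = ((1/((3 - 3*sqrt(5))*(4 - 3*sqrt(5))) - 1) - 34)**2 = ((-1 + 1/((3 - 3*sqrt(5))*(4 - 3*sqrt(5)))) - 34)**2 = (-35 + 1/((3 - 3*sqrt(5))*(4 - 3*sqrt(5))))**2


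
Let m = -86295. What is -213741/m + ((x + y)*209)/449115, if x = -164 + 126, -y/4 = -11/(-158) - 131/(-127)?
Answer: 1158106112107/471324545157 ≈ 2.4571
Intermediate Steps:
y = -44190/10033 (y = -4*(-11/(-158) - 131/(-127)) = -4*(-11*(-1/158) - 131*(-1/127)) = -4*(11/158 + 131/127) = -4*22095/20066 = -44190/10033 ≈ -4.4045)
x = -38
-213741/m + ((x + y)*209)/449115 = -213741/(-86295) + ((-38 - 44190/10033)*209)/449115 = -213741*(-1/86295) - 425444/10033*209*(1/449115) = 6477/2615 - 88917796/10033*1/449115 = 6477/2615 - 88917796/4505970795 = 1158106112107/471324545157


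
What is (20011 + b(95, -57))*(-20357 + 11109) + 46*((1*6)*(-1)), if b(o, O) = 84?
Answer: -185838836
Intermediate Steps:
(20011 + b(95, -57))*(-20357 + 11109) + 46*((1*6)*(-1)) = (20011 + 84)*(-20357 + 11109) + 46*((1*6)*(-1)) = 20095*(-9248) + 46*(6*(-1)) = -185838560 + 46*(-6) = -185838560 - 276 = -185838836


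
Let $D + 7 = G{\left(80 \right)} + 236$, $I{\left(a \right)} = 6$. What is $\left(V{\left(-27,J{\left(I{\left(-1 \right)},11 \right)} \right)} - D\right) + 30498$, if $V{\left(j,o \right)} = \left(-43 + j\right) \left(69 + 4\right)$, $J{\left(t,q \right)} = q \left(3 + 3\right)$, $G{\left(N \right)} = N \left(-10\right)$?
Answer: $25959$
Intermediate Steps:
$G{\left(N \right)} = - 10 N$
$J{\left(t,q \right)} = 6 q$ ($J{\left(t,q \right)} = q 6 = 6 q$)
$D = -571$ ($D = -7 + \left(\left(-10\right) 80 + 236\right) = -7 + \left(-800 + 236\right) = -7 - 564 = -571$)
$V{\left(j,o \right)} = -3139 + 73 j$ ($V{\left(j,o \right)} = \left(-43 + j\right) 73 = -3139 + 73 j$)
$\left(V{\left(-27,J{\left(I{\left(-1 \right)},11 \right)} \right)} - D\right) + 30498 = \left(\left(-3139 + 73 \left(-27\right)\right) - -571\right) + 30498 = \left(\left(-3139 - 1971\right) + 571\right) + 30498 = \left(-5110 + 571\right) + 30498 = -4539 + 30498 = 25959$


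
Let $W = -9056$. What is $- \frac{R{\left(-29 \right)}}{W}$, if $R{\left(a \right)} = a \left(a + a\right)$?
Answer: $\frac{841}{4528} \approx 0.18573$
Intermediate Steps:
$R{\left(a \right)} = 2 a^{2}$ ($R{\left(a \right)} = a 2 a = 2 a^{2}$)
$- \frac{R{\left(-29 \right)}}{W} = - \frac{2 \left(-29\right)^{2}}{-9056} = - \frac{2 \cdot 841 \left(-1\right)}{9056} = - \frac{1682 \left(-1\right)}{9056} = \left(-1\right) \left(- \frac{841}{4528}\right) = \frac{841}{4528}$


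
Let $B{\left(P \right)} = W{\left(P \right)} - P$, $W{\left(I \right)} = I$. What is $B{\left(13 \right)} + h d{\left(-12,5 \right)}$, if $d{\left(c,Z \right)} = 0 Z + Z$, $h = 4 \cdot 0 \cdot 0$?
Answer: $0$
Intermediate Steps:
$h = 0$ ($h = 0 \cdot 0 = 0$)
$d{\left(c,Z \right)} = Z$ ($d{\left(c,Z \right)} = 0 + Z = Z$)
$B{\left(P \right)} = 0$ ($B{\left(P \right)} = P - P = 0$)
$B{\left(13 \right)} + h d{\left(-12,5 \right)} = 0 + 0 \cdot 5 = 0 + 0 = 0$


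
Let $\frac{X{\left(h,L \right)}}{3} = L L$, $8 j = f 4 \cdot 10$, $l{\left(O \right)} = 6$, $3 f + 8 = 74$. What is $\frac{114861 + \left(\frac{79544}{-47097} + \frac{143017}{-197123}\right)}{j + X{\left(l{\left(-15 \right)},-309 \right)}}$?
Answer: $\frac{1066335844073030}{2660329950033843} \approx 0.40083$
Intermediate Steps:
$f = 22$ ($f = - \frac{8}{3} + \frac{1}{3} \cdot 74 = - \frac{8}{3} + \frac{74}{3} = 22$)
$j = 110$ ($j = \frac{22 \cdot 4 \cdot 10}{8} = \frac{88 \cdot 10}{8} = \frac{1}{8} \cdot 880 = 110$)
$X{\left(h,L \right)} = 3 L^{2}$ ($X{\left(h,L \right)} = 3 L L = 3 L^{2}$)
$\frac{114861 + \left(\frac{79544}{-47097} + \frac{143017}{-197123}\right)}{j + X{\left(l{\left(-15 \right)},-309 \right)}} = \frac{114861 + \left(\frac{79544}{-47097} + \frac{143017}{-197123}\right)}{110 + 3 \left(-309\right)^{2}} = \frac{114861 + \left(79544 \left(- \frac{1}{47097}\right) + 143017 \left(- \frac{1}{197123}\right)\right)}{110 + 3 \cdot 95481} = \frac{114861 - \frac{22415623561}{9283901931}}{110 + 286443} = \frac{114861 - \frac{22415623561}{9283901931}}{286553} = \frac{1066335844073030}{9283901931} \cdot \frac{1}{286553} = \frac{1066335844073030}{2660329950033843}$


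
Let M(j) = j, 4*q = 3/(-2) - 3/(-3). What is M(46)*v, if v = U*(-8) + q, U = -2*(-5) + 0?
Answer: -14743/4 ≈ -3685.8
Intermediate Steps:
q = -⅛ (q = (3/(-2) - 3/(-3))/4 = (3*(-½) - 3*(-⅓))/4 = (-3/2 + 1)/4 = (¼)*(-½) = -⅛ ≈ -0.12500)
U = 10 (U = 10 + 0 = 10)
v = -641/8 (v = 10*(-8) - ⅛ = -80 - ⅛ = -641/8 ≈ -80.125)
M(46)*v = 46*(-641/8) = -14743/4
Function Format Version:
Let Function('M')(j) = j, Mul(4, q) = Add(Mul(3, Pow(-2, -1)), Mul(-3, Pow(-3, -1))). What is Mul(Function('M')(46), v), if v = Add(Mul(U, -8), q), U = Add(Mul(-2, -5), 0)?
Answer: Rational(-14743, 4) ≈ -3685.8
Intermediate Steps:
q = Rational(-1, 8) (q = Mul(Rational(1, 4), Add(Mul(3, Pow(-2, -1)), Mul(-3, Pow(-3, -1)))) = Mul(Rational(1, 4), Add(Mul(3, Rational(-1, 2)), Mul(-3, Rational(-1, 3)))) = Mul(Rational(1, 4), Add(Rational(-3, 2), 1)) = Mul(Rational(1, 4), Rational(-1, 2)) = Rational(-1, 8) ≈ -0.12500)
U = 10 (U = Add(10, 0) = 10)
v = Rational(-641, 8) (v = Add(Mul(10, -8), Rational(-1, 8)) = Add(-80, Rational(-1, 8)) = Rational(-641, 8) ≈ -80.125)
Mul(Function('M')(46), v) = Mul(46, Rational(-641, 8)) = Rational(-14743, 4)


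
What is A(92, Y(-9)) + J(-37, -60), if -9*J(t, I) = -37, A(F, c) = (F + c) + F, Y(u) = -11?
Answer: 1594/9 ≈ 177.11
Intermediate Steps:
A(F, c) = c + 2*F
J(t, I) = 37/9 (J(t, I) = -⅑*(-37) = 37/9)
A(92, Y(-9)) + J(-37, -60) = (-11 + 2*92) + 37/9 = (-11 + 184) + 37/9 = 173 + 37/9 = 1594/9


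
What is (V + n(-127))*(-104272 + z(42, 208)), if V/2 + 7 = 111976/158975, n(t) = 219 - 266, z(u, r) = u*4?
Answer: 986231638392/158975 ≈ 6.2037e+6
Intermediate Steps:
z(u, r) = 4*u
n(t) = -47
V = -2001698/158975 (V = -14 + 2*(111976/158975) = -14 + 223952/158975 = -2001698/158975 ≈ -12.591)
(V + n(-127))*(-104272 + z(42, 208)) = (-2001698/158975 - 47)*(-104272 + 4*42) = -9473523*(-104272 + 168)/158975 = -9473523/158975*(-104104) = 986231638392/158975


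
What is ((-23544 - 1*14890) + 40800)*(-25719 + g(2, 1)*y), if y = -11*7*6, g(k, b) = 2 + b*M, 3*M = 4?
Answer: -64494794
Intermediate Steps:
M = 4/3 (M = (⅓)*4 = 4/3 ≈ 1.3333)
g(k, b) = 2 + 4*b/3 (g(k, b) = 2 + b*(4/3) = 2 + 4*b/3)
y = -462 (y = -77*6 = -462)
((-23544 - 1*14890) + 40800)*(-25719 + g(2, 1)*y) = ((-23544 - 1*14890) + 40800)*(-25719 + (2 + (4/3)*1)*(-462)) = ((-23544 - 14890) + 40800)*(-25719 + (2 + 4/3)*(-462)) = (-38434 + 40800)*(-25719 + (10/3)*(-462)) = 2366*(-25719 - 1540) = 2366*(-27259) = -64494794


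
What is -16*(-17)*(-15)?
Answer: -4080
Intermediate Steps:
-16*(-17)*(-15) = 272*(-15) = -4080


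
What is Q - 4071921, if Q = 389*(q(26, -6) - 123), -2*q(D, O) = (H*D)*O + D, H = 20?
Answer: -3517985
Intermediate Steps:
q(D, O) = -D/2 - 10*D*O (q(D, O) = -((20*D)*O + D)/2 = -(20*D*O + D)/2 = -(D + 20*D*O)/2 = -D/2 - 10*D*O)
Q = 553936 (Q = 389*(-½*26*(1 + 20*(-6)) - 123) = 389*(-½*26*(1 - 120) - 123) = 389*(-½*26*(-119) - 123) = 389*(1547 - 123) = 389*1424 = 553936)
Q - 4071921 = 553936 - 4071921 = -3517985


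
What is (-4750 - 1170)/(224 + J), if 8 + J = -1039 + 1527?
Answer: -185/22 ≈ -8.4091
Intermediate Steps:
J = 480 (J = -8 + (-1039 + 1527) = -8 + 488 = 480)
(-4750 - 1170)/(224 + J) = (-4750 - 1170)/(224 + 480) = -5920/704 = -5920*1/704 = -185/22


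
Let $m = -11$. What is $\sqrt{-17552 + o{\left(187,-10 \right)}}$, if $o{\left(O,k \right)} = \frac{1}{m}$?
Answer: $\frac{i \sqrt{2123803}}{11} \approx 132.48 i$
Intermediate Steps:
$o{\left(O,k \right)} = - \frac{1}{11}$ ($o{\left(O,k \right)} = \frac{1}{-11} = - \frac{1}{11}$)
$\sqrt{-17552 + o{\left(187,-10 \right)}} = \sqrt{-17552 - \frac{1}{11}} = \sqrt{- \frac{193073}{11}} = \frac{i \sqrt{2123803}}{11}$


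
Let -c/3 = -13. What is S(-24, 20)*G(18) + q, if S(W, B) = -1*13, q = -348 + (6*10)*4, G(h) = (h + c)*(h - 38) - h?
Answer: 14946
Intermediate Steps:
c = 39 (c = -3*(-13) = 39)
G(h) = -h + (-38 + h)*(39 + h) (G(h) = (h + 39)*(h - 38) - h = (39 + h)*(-38 + h) - h = (-38 + h)*(39 + h) - h = -h + (-38 + h)*(39 + h))
q = -108 (q = -348 + 60*4 = -348 + 240 = -108)
S(W, B) = -13
S(-24, 20)*G(18) + q = -13*(-1482 + 18**2) - 108 = -13*(-1482 + 324) - 108 = -13*(-1158) - 108 = 15054 - 108 = 14946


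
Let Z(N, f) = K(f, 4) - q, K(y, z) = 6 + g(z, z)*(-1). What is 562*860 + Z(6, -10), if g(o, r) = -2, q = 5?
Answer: 483323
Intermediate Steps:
K(y, z) = 8 (K(y, z) = 6 - 2*(-1) = 6 + 2 = 8)
Z(N, f) = 3 (Z(N, f) = 8 - 1*5 = 8 - 5 = 3)
562*860 + Z(6, -10) = 562*860 + 3 = 483320 + 3 = 483323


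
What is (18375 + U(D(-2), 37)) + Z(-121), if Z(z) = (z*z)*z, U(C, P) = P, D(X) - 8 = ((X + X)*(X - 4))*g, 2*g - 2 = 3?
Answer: -1753149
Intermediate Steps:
g = 5/2 (g = 1 + (½)*3 = 1 + 3/2 = 5/2 ≈ 2.5000)
D(X) = 8 + 5*X*(-4 + X) (D(X) = 8 + ((X + X)*(X - 4))*(5/2) = 8 + ((2*X)*(-4 + X))*(5/2) = 8 + (2*X*(-4 + X))*(5/2) = 8 + 5*X*(-4 + X))
Z(z) = z³ (Z(z) = z²*z = z³)
(18375 + U(D(-2), 37)) + Z(-121) = (18375 + 37) + (-121)³ = 18412 - 1771561 = -1753149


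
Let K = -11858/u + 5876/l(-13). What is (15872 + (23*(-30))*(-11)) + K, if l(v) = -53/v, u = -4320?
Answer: 2851242077/114480 ≈ 24906.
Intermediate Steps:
K = 165312317/114480 (K = -11858/(-4320) + 5876/((-53/(-13))) = -11858*(-1/4320) + 5876/((-53*(-1/13))) = 5929/2160 + 5876/(53/13) = 5929/2160 + 5876*(13/53) = 5929/2160 + 76388/53 = 165312317/114480 ≈ 1444.0)
(15872 + (23*(-30))*(-11)) + K = (15872 + (23*(-30))*(-11)) + 165312317/114480 = (15872 - 690*(-11)) + 165312317/114480 = (15872 + 7590) + 165312317/114480 = 23462 + 165312317/114480 = 2851242077/114480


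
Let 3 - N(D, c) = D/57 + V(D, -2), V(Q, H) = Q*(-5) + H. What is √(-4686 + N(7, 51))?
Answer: I*√15095253/57 ≈ 68.162*I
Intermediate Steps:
V(Q, H) = H - 5*Q (V(Q, H) = -5*Q + H = H - 5*Q)
N(D, c) = 5 + 284*D/57 (N(D, c) = 3 - (D/57 + (-2 - 5*D)) = 3 - (-2 - 284*D/57) = 3 + (2 + 284*D/57) = 5 + 284*D/57)
√(-4686 + N(7, 51)) = √(-4686 + (5 + (284/57)*7)) = √(-4686 + (5 + 1988/57)) = √(-4686 + 2273/57) = √(-264829/57) = I*√15095253/57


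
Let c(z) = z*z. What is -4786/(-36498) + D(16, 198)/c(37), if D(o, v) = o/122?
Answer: 199983029/1523955741 ≈ 0.13123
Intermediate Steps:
c(z) = z²
D(o, v) = o/122 (D(o, v) = o*(1/122) = o/122)
-4786/(-36498) + D(16, 198)/c(37) = -4786/(-36498) + ((1/122)*16)/(37²) = -4786*(-1/36498) + (8/61)/1369 = 2393/18249 + (8/61)*(1/1369) = 2393/18249 + 8/83509 = 199983029/1523955741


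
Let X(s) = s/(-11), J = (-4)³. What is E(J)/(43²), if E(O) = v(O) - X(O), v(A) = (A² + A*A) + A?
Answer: 89344/20339 ≈ 4.3927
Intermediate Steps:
J = -64
v(A) = A + 2*A² (v(A) = (A² + A²) + A = 2*A² + A = A + 2*A²)
X(s) = -s/11 (X(s) = s*(-1/11) = -s/11)
E(O) = O/11 + O*(1 + 2*O) (E(O) = O*(1 + 2*O) - (-1)*O/11 = O*(1 + 2*O) + O/11 = O/11 + O*(1 + 2*O))
E(J)/(43²) = ((2/11)*(-64)*(6 + 11*(-64)))/(43²) = ((2/11)*(-64)*(6 - 704))/1849 = ((2/11)*(-64)*(-698))*(1/1849) = (89344/11)*(1/1849) = 89344/20339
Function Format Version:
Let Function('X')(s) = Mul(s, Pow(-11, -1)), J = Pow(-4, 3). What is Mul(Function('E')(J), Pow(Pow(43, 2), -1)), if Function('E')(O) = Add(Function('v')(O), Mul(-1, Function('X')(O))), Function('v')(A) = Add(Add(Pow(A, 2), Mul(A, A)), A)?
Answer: Rational(89344, 20339) ≈ 4.3927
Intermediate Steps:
J = -64
Function('v')(A) = Add(A, Mul(2, Pow(A, 2))) (Function('v')(A) = Add(Add(Pow(A, 2), Pow(A, 2)), A) = Add(Mul(2, Pow(A, 2)), A) = Add(A, Mul(2, Pow(A, 2))))
Function('X')(s) = Mul(Rational(-1, 11), s) (Function('X')(s) = Mul(s, Rational(-1, 11)) = Mul(Rational(-1, 11), s))
Function('E')(O) = Add(Mul(Rational(1, 11), O), Mul(O, Add(1, Mul(2, O)))) (Function('E')(O) = Add(Mul(O, Add(1, Mul(2, O))), Mul(-1, Mul(Rational(-1, 11), O))) = Add(Mul(O, Add(1, Mul(2, O))), Mul(Rational(1, 11), O)) = Add(Mul(Rational(1, 11), O), Mul(O, Add(1, Mul(2, O)))))
Mul(Function('E')(J), Pow(Pow(43, 2), -1)) = Mul(Mul(Rational(2, 11), -64, Add(6, Mul(11, -64))), Pow(Pow(43, 2), -1)) = Mul(Mul(Rational(2, 11), -64, Add(6, -704)), Pow(1849, -1)) = Mul(Mul(Rational(2, 11), -64, -698), Rational(1, 1849)) = Mul(Rational(89344, 11), Rational(1, 1849)) = Rational(89344, 20339)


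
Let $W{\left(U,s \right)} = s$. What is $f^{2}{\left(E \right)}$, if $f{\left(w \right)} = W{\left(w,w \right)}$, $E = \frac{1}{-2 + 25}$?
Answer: $\frac{1}{529} \approx 0.0018904$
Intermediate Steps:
$E = \frac{1}{23} \approx 0.043478$
$f{\left(w \right)} = w$
$f^{2}{\left(E \right)} = \left(\frac{1}{23}\right)^{2} = \frac{1}{529}$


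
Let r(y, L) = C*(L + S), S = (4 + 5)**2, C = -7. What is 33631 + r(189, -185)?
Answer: 34359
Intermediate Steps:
S = 81 (S = 9**2 = 81)
r(y, L) = -567 - 7*L (r(y, L) = -7*(L + 81) = -7*(81 + L) = -567 - 7*L)
33631 + r(189, -185) = 33631 + (-567 - 7*(-185)) = 33631 + (-567 + 1295) = 33631 + 728 = 34359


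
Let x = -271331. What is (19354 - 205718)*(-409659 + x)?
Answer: 126912020360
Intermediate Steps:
(19354 - 205718)*(-409659 + x) = (19354 - 205718)*(-409659 - 271331) = -186364*(-680990) = 126912020360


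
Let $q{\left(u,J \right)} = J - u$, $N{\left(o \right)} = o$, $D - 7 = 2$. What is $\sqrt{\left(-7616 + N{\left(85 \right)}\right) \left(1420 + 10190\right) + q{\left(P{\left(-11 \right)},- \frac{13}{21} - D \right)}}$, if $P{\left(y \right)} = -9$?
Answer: $\frac{i \sqrt{38558795583}}{21} \approx 9350.7 i$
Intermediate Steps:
$D = 9$ ($D = 7 + 2 = 9$)
$\sqrt{\left(-7616 + N{\left(85 \right)}\right) \left(1420 + 10190\right) + q{\left(P{\left(-11 \right)},- \frac{13}{21} - D \right)}} = \sqrt{\left(-7616 + 85\right) \left(1420 + 10190\right) - \frac{13}{21}} = \sqrt{\left(-7531\right) 11610 + \left(\left(\left(-13\right) \frac{1}{21} - 9\right) + 9\right)} = \sqrt{-87434910 + \left(\left(- \frac{13}{21} - 9\right) + 9\right)} = \sqrt{-87434910 + \left(- \frac{202}{21} + 9\right)} = \sqrt{-87434910 - \frac{13}{21}} = \sqrt{- \frac{1836133123}{21}} = \frac{i \sqrt{38558795583}}{21}$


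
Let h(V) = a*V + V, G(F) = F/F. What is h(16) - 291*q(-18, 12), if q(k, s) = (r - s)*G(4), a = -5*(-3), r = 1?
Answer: 3457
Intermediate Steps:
G(F) = 1
a = 15
h(V) = 16*V (h(V) = 15*V + V = 16*V)
q(k, s) = 1 - s (q(k, s) = (1 - s)*1 = 1 - s)
h(16) - 291*q(-18, 12) = 16*16 - 291*(1 - 1*12) = 256 - 291*(1 - 12) = 256 - 291*(-11) = 256 + 3201 = 3457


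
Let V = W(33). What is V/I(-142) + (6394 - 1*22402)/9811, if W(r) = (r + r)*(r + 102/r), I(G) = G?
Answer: -12821469/696581 ≈ -18.406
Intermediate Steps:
W(r) = 2*r*(r + 102/r) (W(r) = (2*r)*(r + 102/r) = 2*r*(r + 102/r))
V = 2382 (V = 204 + 2*33**2 = 204 + 2*1089 = 204 + 2178 = 2382)
V/I(-142) + (6394 - 1*22402)/9811 = 2382/(-142) + (6394 - 1*22402)/9811 = 2382*(-1/142) + (6394 - 22402)*(1/9811) = -1191/71 - 16008*1/9811 = -1191/71 - 16008/9811 = -12821469/696581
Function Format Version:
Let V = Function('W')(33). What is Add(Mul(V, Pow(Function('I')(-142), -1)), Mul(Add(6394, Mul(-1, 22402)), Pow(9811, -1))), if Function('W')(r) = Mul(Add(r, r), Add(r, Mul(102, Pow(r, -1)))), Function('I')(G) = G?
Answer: Rational(-12821469, 696581) ≈ -18.406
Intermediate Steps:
Function('W')(r) = Mul(2, r, Add(r, Mul(102, Pow(r, -1)))) (Function('W')(r) = Mul(Mul(2, r), Add(r, Mul(102, Pow(r, -1)))) = Mul(2, r, Add(r, Mul(102, Pow(r, -1)))))
V = 2382 (V = Add(204, Mul(2, Pow(33, 2))) = Add(204, Mul(2, 1089)) = Add(204, 2178) = 2382)
Add(Mul(V, Pow(Function('I')(-142), -1)), Mul(Add(6394, Mul(-1, 22402)), Pow(9811, -1))) = Add(Mul(2382, Pow(-142, -1)), Mul(Add(6394, Mul(-1, 22402)), Pow(9811, -1))) = Add(Mul(2382, Rational(-1, 142)), Mul(Add(6394, -22402), Rational(1, 9811))) = Add(Rational(-1191, 71), Mul(-16008, Rational(1, 9811))) = Add(Rational(-1191, 71), Rational(-16008, 9811)) = Rational(-12821469, 696581)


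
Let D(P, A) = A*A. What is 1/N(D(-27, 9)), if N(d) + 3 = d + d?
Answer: 1/159 ≈ 0.0062893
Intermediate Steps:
D(P, A) = A²
N(d) = -3 + 2*d (N(d) = -3 + (d + d) = -3 + 2*d)
1/N(D(-27, 9)) = 1/(-3 + 2*9²) = 1/(-3 + 2*81) = 1/(-3 + 162) = 1/159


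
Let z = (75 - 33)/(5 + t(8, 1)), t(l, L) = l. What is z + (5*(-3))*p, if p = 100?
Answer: -19458/13 ≈ -1496.8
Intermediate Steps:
z = 42/13 (z = (75 - 33)/(5 + 8) = 42/13 ≈ 3.2308)
z + (5*(-3))*p = 42/13 + (5*(-3))*100 = 42/13 - 15*100 = 42/13 - 1500 = -19458/13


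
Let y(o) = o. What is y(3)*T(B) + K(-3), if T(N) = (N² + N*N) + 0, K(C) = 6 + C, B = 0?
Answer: 3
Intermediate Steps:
T(N) = 2*N² (T(N) = (N² + N²) + 0 = 2*N² + 0 = 2*N²)
y(3)*T(B) + K(-3) = 3*(2*0²) + (6 - 3) = 3*(2*0) + 3 = 3*0 + 3 = 0 + 3 = 3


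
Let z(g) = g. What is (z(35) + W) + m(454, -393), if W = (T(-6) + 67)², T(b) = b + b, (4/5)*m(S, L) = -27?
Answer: 12105/4 ≈ 3026.3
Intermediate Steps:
m(S, L) = -135/4 (m(S, L) = (5/4)*(-27) = -135/4)
T(b) = 2*b
W = 3025 (W = (2*(-6) + 67)² = (-12 + 67)² = 55² = 3025)
(z(35) + W) + m(454, -393) = (35 + 3025) - 135/4 = 3060 - 135/4 = 12105/4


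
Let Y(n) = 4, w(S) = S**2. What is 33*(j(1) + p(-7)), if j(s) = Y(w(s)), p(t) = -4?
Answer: 0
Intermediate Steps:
j(s) = 4
33*(j(1) + p(-7)) = 33*(4 - 4) = 33*0 = 0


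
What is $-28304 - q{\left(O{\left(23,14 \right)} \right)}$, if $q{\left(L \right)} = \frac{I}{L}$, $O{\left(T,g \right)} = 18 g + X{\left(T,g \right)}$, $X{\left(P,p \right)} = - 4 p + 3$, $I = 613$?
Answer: $- \frac{5633109}{199} \approx -28307.0$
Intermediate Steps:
$X{\left(P,p \right)} = 3 - 4 p$
$O{\left(T,g \right)} = 3 + 14 g$ ($O{\left(T,g \right)} = 18 g - \left(-3 + 4 g\right) = 3 + 14 g$)
$q{\left(L \right)} = \frac{613}{L}$
$-28304 - q{\left(O{\left(23,14 \right)} \right)} = -28304 - \frac{613}{3 + 14 \cdot 14} = -28304 - \frac{613}{3 + 196} = -28304 - \frac{613}{199} = - \frac{5633109}{199}$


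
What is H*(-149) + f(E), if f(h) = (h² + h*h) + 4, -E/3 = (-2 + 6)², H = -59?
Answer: 13403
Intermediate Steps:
E = -48 (E = -3*(-2 + 6)² = -3*4² = -3*16 = -48)
f(h) = 4 + 2*h² (f(h) = (h² + h²) + 4 = 2*h² + 4 = 4 + 2*h²)
H*(-149) + f(E) = -59*(-149) + (4 + 2*(-48)²) = 8791 + (4 + 2*2304) = 8791 + (4 + 4608) = 8791 + 4612 = 13403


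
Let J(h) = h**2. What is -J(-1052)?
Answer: -1106704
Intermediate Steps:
-J(-1052) = -1*(-1052)**2 = -1*1106704 = -1106704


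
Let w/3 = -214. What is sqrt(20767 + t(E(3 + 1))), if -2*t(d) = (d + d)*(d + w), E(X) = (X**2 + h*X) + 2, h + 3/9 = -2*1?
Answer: sqrt(236303)/3 ≈ 162.04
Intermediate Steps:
w = -642 (w = 3*(-214) = -642)
h = -7/3 (h = -1/3 - 2*1 = -1/3 - 2 = -7/3 ≈ -2.3333)
E(X) = 2 + X**2 - 7*X/3 (E(X) = (X**2 - 7*X/3) + 2 = 2 + X**2 - 7*X/3)
t(d) = -d*(-642 + d) (t(d) = -(d + d)*(d - 642)/2 = -2*d*(-642 + d)/2 = -d*(-642 + d))
sqrt(20767 + t(E(3 + 1))) = sqrt(20767 + (2 + (3 + 1)**2 - 7*(3 + 1)/3)*(642 - (2 + (3 + 1)**2 - 7*(3 + 1)/3))) = sqrt(20767 + (2 + 4**2 - 7/3*4)*(642 - (2 + 4**2 - 7/3*4))) = sqrt(20767 + (2 + 16 - 28/3)*(642 - (2 + 16 - 28/3))) = sqrt(20767 + 26*(642 - 1*26/3)/3) = sqrt(20767 + 26*(642 - 26/3)/3) = sqrt(20767 + (26/3)*(1900/3)) = sqrt(20767 + 49400/9) = sqrt(236303/9) = sqrt(236303)/3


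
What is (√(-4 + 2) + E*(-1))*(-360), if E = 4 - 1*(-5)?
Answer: 3240 - 360*I*√2 ≈ 3240.0 - 509.12*I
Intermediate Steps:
E = 9 (E = 4 + 5 = 9)
(√(-4 + 2) + E*(-1))*(-360) = (√(-4 + 2) + 9*(-1))*(-360) = (√(-2) - 9)*(-360) = (I*√2 - 9)*(-360) = (-9 + I*√2)*(-360) = 3240 - 360*I*√2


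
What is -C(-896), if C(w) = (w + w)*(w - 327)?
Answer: -2191616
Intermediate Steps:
C(w) = 2*w*(-327 + w) (C(w) = (2*w)*(-327 + w) = 2*w*(-327 + w))
-C(-896) = -2*(-896)*(-327 - 896) = -2*(-896)*(-1223) = -1*2191616 = -2191616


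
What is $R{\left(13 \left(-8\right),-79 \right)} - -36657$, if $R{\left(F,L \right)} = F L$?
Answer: $44873$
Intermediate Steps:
$R{\left(13 \left(-8\right),-79 \right)} - -36657 = 13 \left(-8\right) \left(-79\right) - -36657 = \left(-104\right) \left(-79\right) + 36657 = 8216 + 36657 = 44873$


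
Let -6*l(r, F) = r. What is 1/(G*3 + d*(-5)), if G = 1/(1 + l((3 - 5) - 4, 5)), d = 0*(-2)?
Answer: ⅔ ≈ 0.66667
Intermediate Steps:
l(r, F) = -r/6
d = 0
G = ½ (G = 1/(1 - ((3 - 5) - 4)/6) = 1/(1 - (-2 - 4)/6) = 1/(1 - ⅙*(-6)) = 1/(1 + 1) = 1/2 = ½ ≈ 0.50000)
1/(G*3 + d*(-5)) = 1/((½)*3 + 0*(-5)) = 1/(3/2 + 0) = 1/(3/2) = ⅔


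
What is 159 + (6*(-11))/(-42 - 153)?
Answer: 10357/65 ≈ 159.34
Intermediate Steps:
159 + (6*(-11))/(-42 - 153) = 159 - 66/(-195) = 159 - 1/195*(-66) = 159 + 22/65 = 10357/65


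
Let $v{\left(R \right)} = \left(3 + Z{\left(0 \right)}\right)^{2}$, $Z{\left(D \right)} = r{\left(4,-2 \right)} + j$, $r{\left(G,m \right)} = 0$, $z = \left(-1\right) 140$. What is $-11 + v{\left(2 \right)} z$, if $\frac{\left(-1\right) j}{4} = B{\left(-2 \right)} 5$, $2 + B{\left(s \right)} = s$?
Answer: $-964471$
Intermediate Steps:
$z = -140$
$B{\left(s \right)} = -2 + s$
$j = 80$ ($j = - 4 \left(-2 - 2\right) 5 = - 4 \left(\left(-4\right) 5\right) = \left(-4\right) \left(-20\right) = 80$)
$Z{\left(D \right)} = 80$ ($Z{\left(D \right)} = 0 + 80 = 80$)
$v{\left(R \right)} = 6889$ ($v{\left(R \right)} = \left(3 + 80\right)^{2} = 83^{2} = 6889$)
$-11 + v{\left(2 \right)} z = -11 + 6889 \left(-140\right) = -11 - 964460 = -964471$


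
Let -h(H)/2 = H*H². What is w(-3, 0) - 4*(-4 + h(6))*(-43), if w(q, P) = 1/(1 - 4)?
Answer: -224977/3 ≈ -74992.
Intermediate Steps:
w(q, P) = -⅓ (w(q, P) = 1/(-3) = -⅓)
h(H) = -2*H³ (h(H) = -2*H*H² = -2*H³)
w(-3, 0) - 4*(-4 + h(6))*(-43) = -⅓ - 4*(-4 - 2*6³)*(-43) = -⅓ - 4*(-4 - 2*216)*(-43) = -⅓ - 4*(-4 - 432)*(-43) = -⅓ - 4*(-436)*(-43) = -⅓ + 1744*(-43) = -⅓ - 74992 = -224977/3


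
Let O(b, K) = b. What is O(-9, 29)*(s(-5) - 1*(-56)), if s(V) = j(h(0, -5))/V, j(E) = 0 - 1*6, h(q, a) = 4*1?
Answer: -2574/5 ≈ -514.80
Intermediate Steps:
h(q, a) = 4
j(E) = -6 (j(E) = 0 - 6 = -6)
s(V) = -6/V
O(-9, 29)*(s(-5) - 1*(-56)) = -9*(-6/(-5) - 1*(-56)) = -9*(-6*(-1/5) + 56) = -9*(6/5 + 56) = -9*286/5 = -2574/5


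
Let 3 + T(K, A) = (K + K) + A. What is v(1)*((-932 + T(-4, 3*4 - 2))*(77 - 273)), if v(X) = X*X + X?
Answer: 365736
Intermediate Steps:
v(X) = X + X² (v(X) = X² + X = X + X²)
T(K, A) = -3 + A + 2*K (T(K, A) = -3 + ((K + K) + A) = -3 + (2*K + A) = -3 + (A + 2*K) = -3 + A + 2*K)
v(1)*((-932 + T(-4, 3*4 - 2))*(77 - 273)) = (1*(1 + 1))*((-932 + (-3 + (3*4 - 2) + 2*(-4)))*(77 - 273)) = (1*2)*((-932 + (-3 + (12 - 2) - 8))*(-196)) = 2*((-932 + (-3 + 10 - 8))*(-196)) = 2*((-932 - 1)*(-196)) = 2*(-933*(-196)) = 2*182868 = 365736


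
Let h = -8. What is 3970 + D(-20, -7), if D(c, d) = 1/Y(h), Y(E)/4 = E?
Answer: 127039/32 ≈ 3970.0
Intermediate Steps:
Y(E) = 4*E
D(c, d) = -1/32 (D(c, d) = 1/(4*(-8)) = 1/(-32) = -1/32)
3970 + D(-20, -7) = 3970 - 1/32 = 127039/32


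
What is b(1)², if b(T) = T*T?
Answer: 1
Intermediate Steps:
b(T) = T²
b(1)² = (1²)² = 1² = 1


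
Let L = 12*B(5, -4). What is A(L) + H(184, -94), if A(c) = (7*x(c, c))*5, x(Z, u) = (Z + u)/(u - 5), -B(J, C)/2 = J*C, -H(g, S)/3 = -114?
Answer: 7842/19 ≈ 412.74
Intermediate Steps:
H(g, S) = 342 (H(g, S) = -3*(-114) = 342)
B(J, C) = -2*C*J (B(J, C) = -2*J*C = -2*C*J)
x(Z, u) = (Z + u)/(-5 + u)
L = 480 (L = 12*(-2*(-4)*5) = 12*40 = 480)
A(c) = 70*c/(-5 + c) (A(c) = (7*((c + c)/(-5 + c)))*5 = (7*((2*c)/(-5 + c)))*5 = (7*(2*c/(-5 + c)))*5 = (14*c/(-5 + c))*5 = 70*c/(-5 + c))
A(L) + H(184, -94) = 70*480/(-5 + 480) + 342 = 70*480/475 + 342 = 70*480*(1/475) + 342 = 1344/19 + 342 = 7842/19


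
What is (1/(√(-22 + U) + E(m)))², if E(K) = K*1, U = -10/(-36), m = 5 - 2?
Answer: 36/(18 + I*√782)² ≈ -0.013479 - 0.029628*I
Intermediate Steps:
m = 3
U = 5/18 (U = -10*(-1/36) = 5/18 ≈ 0.27778)
E(K) = K
(1/(√(-22 + U) + E(m)))² = (1/(√(-22 + 5/18) + 3))² = (1/(√(-391/18) + 3))² = (1/(I*√782/6 + 3))² = (1/(3 + I*√782/6))² = (3 + I*√782/6)⁻²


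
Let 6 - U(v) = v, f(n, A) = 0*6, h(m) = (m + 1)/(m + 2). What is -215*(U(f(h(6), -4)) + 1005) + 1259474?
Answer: 1042109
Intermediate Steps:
h(m) = (1 + m)/(2 + m)
f(n, A) = 0
U(v) = 6 - v
-215*(U(f(h(6), -4)) + 1005) + 1259474 = -215*((6 - 1*0) + 1005) + 1259474 = -215*((6 + 0) + 1005) + 1259474 = -215*(6 + 1005) + 1259474 = -215*1011 + 1259474 = -217365 + 1259474 = 1042109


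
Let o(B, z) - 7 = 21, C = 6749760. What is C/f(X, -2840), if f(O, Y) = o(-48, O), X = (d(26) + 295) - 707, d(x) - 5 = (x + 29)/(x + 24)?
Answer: 1687440/7 ≈ 2.4106e+5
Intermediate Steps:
d(x) = 5 + (29 + x)/(24 + x) (d(x) = 5 + (x + 29)/(x + 24) = 5 + (29 + x)/(24 + x))
o(B, z) = 28 (o(B, z) = 7 + 21 = 28)
X = -4059/10 (X = ((149 + 6*26)/(24 + 26) + 295) - 707 = ((149 + 156)/50 + 295) - 707 = ((1/50)*305 + 295) - 707 = (61/10 + 295) - 707 = 3011/10 - 707 = -4059/10 ≈ -405.90)
f(O, Y) = 28
C/f(X, -2840) = 6749760/28 = 6749760*(1/28) = 1687440/7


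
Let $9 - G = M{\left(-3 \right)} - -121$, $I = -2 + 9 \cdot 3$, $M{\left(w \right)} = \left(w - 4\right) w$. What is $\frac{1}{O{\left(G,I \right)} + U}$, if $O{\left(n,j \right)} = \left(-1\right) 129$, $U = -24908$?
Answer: $- \frac{1}{25037} \approx -3.9941 \cdot 10^{-5}$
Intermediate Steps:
$M{\left(w \right)} = w \left(-4 + w\right)$ ($M{\left(w \right)} = \left(-4 + w\right) w = w \left(-4 + w\right)$)
$I = 25$ ($I = -2 + 27 = 25$)
$G = -133$ ($G = 9 - \left(- 3 \left(-4 - 3\right) - -121\right) = 9 - \left(\left(-3\right) \left(-7\right) + 121\right) = 9 - \left(21 + 121\right) = 9 - 142 = -133$)
$O{\left(n,j \right)} = -129$
$\frac{1}{O{\left(G,I \right)} + U} = \frac{1}{-129 - 24908} = \frac{1}{-25037} = - \frac{1}{25037}$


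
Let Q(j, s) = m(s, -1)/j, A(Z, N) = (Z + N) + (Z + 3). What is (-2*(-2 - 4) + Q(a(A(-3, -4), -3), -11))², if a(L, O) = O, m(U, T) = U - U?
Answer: 144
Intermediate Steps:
m(U, T) = 0
A(Z, N) = 3 + N + 2*Z (A(Z, N) = (N + Z) + (3 + Z) = 3 + N + 2*Z)
Q(j, s) = 0 (Q(j, s) = 0/j = 0)
(-2*(-2 - 4) + Q(a(A(-3, -4), -3), -11))² = (-2*(-2 - 4) + 0)² = (-2*(-6) + 0)² = (12 + 0)² = 12² = 144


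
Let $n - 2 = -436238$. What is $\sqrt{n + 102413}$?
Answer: $i \sqrt{333823} \approx 577.77 i$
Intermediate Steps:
$n = -436236$ ($n = 2 - 436238 = -436236$)
$\sqrt{n + 102413} = \sqrt{-436236 + 102413} = \sqrt{-333823} = i \sqrt{333823}$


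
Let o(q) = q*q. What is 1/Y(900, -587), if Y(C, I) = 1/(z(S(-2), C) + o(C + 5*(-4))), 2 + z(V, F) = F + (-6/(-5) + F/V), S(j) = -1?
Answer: 3871996/5 ≈ 7.7440e+5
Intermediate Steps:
o(q) = q²
z(V, F) = -⅘ + F + F/V (z(V, F) = -2 + (F + (-6/(-5) + F/V)) = -2 + (F + (-6*(-⅕) + F/V)) = -2 + (F + (6/5 + F/V)) = -2 + (6/5 + F + F/V) = -⅘ + F + F/V)
Y(C, I) = 1/(-⅘ + (-20 + C)²) (Y(C, I) = 1/((-⅘ + C + C/(-1)) + (C + 5*(-4))²) = 1/((-⅘ + C + C*(-1)) + (C - 20)²) = 1/((-⅘ + C - C) + (-20 + C)²) = 1/(-⅘ + (-20 + C)²))
1/Y(900, -587) = 1/(5/(-4 + 5*(-20 + 900)²)) = 1/(5/(-4 + 5*880²)) = 1/(5/(-4 + 5*774400)) = 1/(5/(-4 + 3872000)) = 1/(5/3871996) = 3871996/5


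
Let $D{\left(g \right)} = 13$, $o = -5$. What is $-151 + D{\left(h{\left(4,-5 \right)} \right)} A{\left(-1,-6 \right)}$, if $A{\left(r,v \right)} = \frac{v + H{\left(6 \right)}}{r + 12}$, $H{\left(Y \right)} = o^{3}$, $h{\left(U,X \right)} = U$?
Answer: $- \frac{3364}{11} \approx -305.82$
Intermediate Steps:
$H{\left(Y \right)} = -125$ ($H{\left(Y \right)} = \left(-5\right)^{3} = -125$)
$A{\left(r,v \right)} = \frac{-125 + v}{12 + r}$ ($A{\left(r,v \right)} = \frac{v - 125}{r + 12} = \frac{-125 + v}{12 + r}$)
$-151 + D{\left(h{\left(4,-5 \right)} \right)} A{\left(-1,-6 \right)} = -151 + 13 \frac{-125 - 6}{12 - 1} = -151 + 13 \cdot \frac{1}{11} \left(-131\right) = -151 + 13 \left(- \frac{131}{11}\right) = -151 - \frac{1703}{11} = - \frac{3364}{11}$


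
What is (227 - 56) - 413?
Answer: -242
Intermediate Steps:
(227 - 56) - 413 = 171 - 413 = -242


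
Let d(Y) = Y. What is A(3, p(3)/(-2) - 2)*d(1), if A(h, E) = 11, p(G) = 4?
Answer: 11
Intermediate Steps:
A(3, p(3)/(-2) - 2)*d(1) = 11*1 = 11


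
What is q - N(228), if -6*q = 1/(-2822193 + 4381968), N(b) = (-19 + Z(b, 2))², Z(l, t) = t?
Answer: -2704649851/9358650 ≈ -289.00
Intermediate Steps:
N(b) = 289 (N(b) = (-19 + 2)² = (-17)² = 289)
q = -1/9358650 (q = -1/(6*(-2822193 + 4381968)) = -⅙/1559775 = -⅙*1/1559775 = -1/9358650 ≈ -1.0685e-7)
q - N(228) = -1/9358650 - 1*289 = -1/9358650 - 289 = -2704649851/9358650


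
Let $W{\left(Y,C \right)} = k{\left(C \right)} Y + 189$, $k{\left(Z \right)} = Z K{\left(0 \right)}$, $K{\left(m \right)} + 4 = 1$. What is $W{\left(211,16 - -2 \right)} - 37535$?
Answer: $-48740$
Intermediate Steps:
$K{\left(m \right)} = -3$ ($K{\left(m \right)} = -4 + 1 = -3$)
$k{\left(Z \right)} = - 3 Z$ ($k{\left(Z \right)} = Z \left(-3\right) = - 3 Z$)
$W{\left(Y,C \right)} = 189 - 3 C Y$ ($W{\left(Y,C \right)} = - 3 C Y + 189 = 189 - 3 C Y$)
$W{\left(211,16 - -2 \right)} - 37535 = \left(189 - 3 \left(16 - -2\right) 211\right) - 37535 = \left(189 - 3 \left(16 + 2\right) 211\right) - 37535 = \left(189 - 54 \cdot 211\right) - 37535 = \left(189 - 11394\right) - 37535 = -11205 - 37535 = -48740$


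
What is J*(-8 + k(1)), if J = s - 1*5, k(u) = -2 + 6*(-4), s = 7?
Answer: -68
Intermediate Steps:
k(u) = -26 (k(u) = -2 - 24 = -26)
J = 2 (J = 7 - 1*5 = 7 - 5 = 2)
J*(-8 + k(1)) = 2*(-8 - 26) = 2*(-34) = -68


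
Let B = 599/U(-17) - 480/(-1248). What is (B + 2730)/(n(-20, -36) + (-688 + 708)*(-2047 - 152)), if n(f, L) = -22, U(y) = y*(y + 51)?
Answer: -20508323/330631028 ≈ -0.062028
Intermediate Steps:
U(y) = y*(51 + y)
B = -4897/7514 (B = 599/((-17*(51 - 17))) - 480/(-1248) = 599/((-17*34)) - 480*(-1/1248) = 599/(-578) + 5/13 = 599*(-1/578) + 5/13 = -599/578 + 5/13 = -4897/7514 ≈ -0.65172)
(B + 2730)/(n(-20, -36) + (-688 + 708)*(-2047 - 152)) = (-4897/7514 + 2730)/(-22 + (-688 + 708)*(-2047 - 152)) = 20508323/(7514*(-22 + 20*(-2199))) = 20508323/(7514*(-22 - 43980)) = (20508323/7514)/(-44002) = (20508323/7514)*(-1/44002) = -20508323/330631028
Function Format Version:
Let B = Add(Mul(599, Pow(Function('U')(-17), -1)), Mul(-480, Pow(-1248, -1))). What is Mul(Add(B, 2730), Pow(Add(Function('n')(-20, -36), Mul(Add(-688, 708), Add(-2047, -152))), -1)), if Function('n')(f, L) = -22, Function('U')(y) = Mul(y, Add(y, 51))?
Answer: Rational(-20508323, 330631028) ≈ -0.062028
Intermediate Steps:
Function('U')(y) = Mul(y, Add(51, y))
B = Rational(-4897, 7514) (B = Add(Mul(599, Pow(Mul(-17, Add(51, -17)), -1)), Mul(-480, Pow(-1248, -1))) = Add(Mul(599, Pow(Mul(-17, 34), -1)), Mul(-480, Rational(-1, 1248))) = Add(Mul(599, Pow(-578, -1)), Rational(5, 13)) = Add(Mul(599, Rational(-1, 578)), Rational(5, 13)) = Add(Rational(-599, 578), Rational(5, 13)) = Rational(-4897, 7514) ≈ -0.65172)
Mul(Add(B, 2730), Pow(Add(Function('n')(-20, -36), Mul(Add(-688, 708), Add(-2047, -152))), -1)) = Mul(Add(Rational(-4897, 7514), 2730), Pow(Add(-22, Mul(Add(-688, 708), Add(-2047, -152))), -1)) = Mul(Rational(20508323, 7514), Pow(Add(-22, Mul(20, -2199)), -1)) = Mul(Rational(20508323, 7514), Pow(Add(-22, -43980), -1)) = Mul(Rational(20508323, 7514), Pow(-44002, -1)) = Mul(Rational(20508323, 7514), Rational(-1, 44002)) = Rational(-20508323, 330631028)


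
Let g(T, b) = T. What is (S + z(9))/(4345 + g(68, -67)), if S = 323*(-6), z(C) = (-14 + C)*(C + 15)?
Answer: -686/1471 ≈ -0.46635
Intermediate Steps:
z(C) = (-14 + C)*(15 + C)
S = -1938
(S + z(9))/(4345 + g(68, -67)) = (-1938 + (-210 + 9 + 9**2))/(4345 + 68) = (-1938 + (-210 + 9 + 81))/4413 = (-1938 - 120)*(1/4413) = -2058*1/4413 = -686/1471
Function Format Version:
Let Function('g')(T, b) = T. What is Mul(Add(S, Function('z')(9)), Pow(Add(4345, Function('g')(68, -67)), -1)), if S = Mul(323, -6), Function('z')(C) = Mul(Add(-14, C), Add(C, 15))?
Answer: Rational(-686, 1471) ≈ -0.46635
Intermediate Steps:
Function('z')(C) = Mul(Add(-14, C), Add(15, C))
S = -1938
Mul(Add(S, Function('z')(9)), Pow(Add(4345, Function('g')(68, -67)), -1)) = Mul(Add(-1938, Add(-210, 9, Pow(9, 2))), Pow(Add(4345, 68), -1)) = Mul(Add(-1938, Add(-210, 9, 81)), Pow(4413, -1)) = Mul(Add(-1938, -120), Rational(1, 4413)) = Mul(-2058, Rational(1, 4413)) = Rational(-686, 1471)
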